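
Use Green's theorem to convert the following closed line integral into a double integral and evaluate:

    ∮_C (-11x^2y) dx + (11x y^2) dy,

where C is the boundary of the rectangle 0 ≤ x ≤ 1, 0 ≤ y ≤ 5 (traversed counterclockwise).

Green's theorem converts the closed line integral into a double integral over the enclosed region D:

    ∮_C P dx + Q dy = ∬_D (∂Q/∂x - ∂P/∂y) dA.

Here P = -11x^2y, Q = 11x y^2, so

    ∂Q/∂x = 11y^2,    ∂P/∂y = -11x^2,
    ∂Q/∂x - ∂P/∂y = 11x^2 + 11y^2.

D is the region 0 ≤ x ≤ 1, 0 ≤ y ≤ 5. Evaluating the double integral:

    ∬_D (11x^2 + 11y^2) dA = ∫_0^{1} ∫_0^{5} (11x^2 + 11y^2) dy dx.

Inner (y from 0 to 5): 55x^2 + 1375/3.
Outer (x from 0 to 1): 1430/3.

Therefore ∮_C P dx + Q dy = 1430/3.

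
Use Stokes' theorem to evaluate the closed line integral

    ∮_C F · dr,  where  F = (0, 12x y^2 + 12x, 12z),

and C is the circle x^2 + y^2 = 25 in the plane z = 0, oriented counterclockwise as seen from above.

Let S be the flat disk x^2 + y^2 ≤ 25 in the plane z = 0, with upward unit normal n̂ = ẑ. By Stokes' theorem,

    ∮_C F · dr = ∬_S (∇ × F) · n̂ dS = ∬_D (curl F)_z dA,

where D is the disk x^2 + y^2 ≤ 25.

Compute the curl of F = (0, 12x y^2 + 12x, 12z):
    (∇ × F)_x = ∂F_z/∂y - ∂F_y/∂z = 0,
    (∇ × F)_y = ∂F_x/∂z - ∂F_z/∂x = 0,
    (∇ × F)_z = ∂F_y/∂x - ∂F_x/∂y = 12y^2 + 12.

On z = 0, (curl F)_z = 12y^2 + 12.

Convert to polar (x = r cos θ, y = r sin θ, dA = r dr dθ); the integrand becomes 12r^2sin(θ)^2 + 12, so

    ∬_D (curl F)_z dA = ∫_0^{2π} ∫_0^{5} (12r^2sin(θ)^2 + 12) · r dr dθ.

Inner (r from 0 to 5): 1875sin(θ)^2 + 150.
Outer (θ from 0 to 2π): 2175π.

Therefore ∮_C F · dr = 2175π.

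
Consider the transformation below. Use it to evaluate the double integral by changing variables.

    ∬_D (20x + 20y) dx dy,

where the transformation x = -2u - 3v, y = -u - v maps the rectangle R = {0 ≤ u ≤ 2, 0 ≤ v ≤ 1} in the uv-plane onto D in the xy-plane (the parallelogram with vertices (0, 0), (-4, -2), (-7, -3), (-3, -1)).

Compute the Jacobian determinant of (x, y) with respect to (u, v):

    ∂(x,y)/∂(u,v) = | -2  -3 | = (-2)(-1) - (-3)(-1) = -1.
                   | -1  -1 |

Its absolute value is |J| = 1 (the area scaling factor).

Substituting x = -2u - 3v, y = -u - v into the integrand,

    20x + 20y → -60u - 80v,

so the integral becomes

    ∬_R (-60u - 80v) · |J| du dv = ∫_0^2 ∫_0^1 (-60u - 80v) dv du.

Inner (v): -60u - 40.
Outer (u): -200.

Therefore ∬_D (20x + 20y) dx dy = -200.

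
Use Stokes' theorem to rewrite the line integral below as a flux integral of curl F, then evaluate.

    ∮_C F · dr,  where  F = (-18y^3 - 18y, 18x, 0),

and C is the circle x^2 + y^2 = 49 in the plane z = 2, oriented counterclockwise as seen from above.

Let S be the flat disk x^2 + y^2 ≤ 49 in the plane z = 2, with upward unit normal n̂ = ẑ. By Stokes' theorem,

    ∮_C F · dr = ∬_S (∇ × F) · n̂ dS = ∬_D (curl F)_z dA,

where D is the disk x^2 + y^2 ≤ 49.

Compute the curl of F = (-18y^3 - 18y, 18x, 0):
    (∇ × F)_x = ∂F_z/∂y - ∂F_y/∂z = 0,
    (∇ × F)_y = ∂F_x/∂z - ∂F_z/∂x = 0,
    (∇ × F)_z = ∂F_y/∂x - ∂F_x/∂y = 54y^2 + 36.

On z = 2, (curl F)_z = 54y^2 + 36.

Convert to polar (x = r cos θ, y = r sin θ, dA = r dr dθ); the integrand becomes 54r^2sin(θ)^2 + 36, so

    ∬_D (curl F)_z dA = ∫_0^{2π} ∫_0^{7} (54r^2sin(θ)^2 + 36) · r dr dθ.

Inner (r from 0 to 7): 64827sin(θ)^2/2 + 882.
Outer (θ from 0 to 2π): 68355π/2.

Therefore ∮_C F · dr = 68355π/2.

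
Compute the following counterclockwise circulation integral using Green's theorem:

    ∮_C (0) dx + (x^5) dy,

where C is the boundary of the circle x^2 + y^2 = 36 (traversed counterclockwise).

Green's theorem converts the closed line integral into a double integral over the enclosed region D:

    ∮_C P dx + Q dy = ∬_D (∂Q/∂x - ∂P/∂y) dA.

Here P = 0, Q = x^5, so

    ∂Q/∂x = 5x^4,    ∂P/∂y = 0,
    ∂Q/∂x - ∂P/∂y = 5x^4.

D is the region x^2 + y^2 ≤ 36. Evaluating the double integral:

In polar coordinates (x = r cos θ, y = r sin θ, dA = r dr dθ) the integrand becomes 5r^4cos(θ)^4, so

    ∬_D (5x^4) dA = ∫_0^{2π} ∫_0^{6} (5r^4cos(θ)^4) · r dr dθ.

Inner (r from 0 to 6): 38880cos(θ)^4.
Outer (θ from 0 to 2π): 29160π.

Therefore ∮_C P dx + Q dy = 29160π.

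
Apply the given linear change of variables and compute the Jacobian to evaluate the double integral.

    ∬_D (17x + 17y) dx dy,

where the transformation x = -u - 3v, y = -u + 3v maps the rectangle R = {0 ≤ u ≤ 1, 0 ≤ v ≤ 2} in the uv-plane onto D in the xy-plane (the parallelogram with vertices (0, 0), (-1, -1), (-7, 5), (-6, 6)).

Compute the Jacobian determinant of (x, y) with respect to (u, v):

    ∂(x,y)/∂(u,v) = | -1  -3 | = (-1)(3) - (-3)(-1) = -6.
                   | -1  3 |

Its absolute value is |J| = 6 (the area scaling factor).

Substituting x = -u - 3v, y = -u + 3v into the integrand,

    17x + 17y → -34u,

so the integral becomes

    ∬_R (-34u) · |J| du dv = ∫_0^1 ∫_0^2 (-204u) dv du.

Inner (v): -408u.
Outer (u): -204.

Therefore ∬_D (17x + 17y) dx dy = -204.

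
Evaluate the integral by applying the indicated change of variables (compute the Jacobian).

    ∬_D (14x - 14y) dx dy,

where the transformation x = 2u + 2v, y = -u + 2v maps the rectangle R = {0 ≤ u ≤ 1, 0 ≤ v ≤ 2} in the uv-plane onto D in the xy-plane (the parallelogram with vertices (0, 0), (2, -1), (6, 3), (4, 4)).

Compute the Jacobian determinant of (x, y) with respect to (u, v):

    ∂(x,y)/∂(u,v) = | 2  2 | = (2)(2) - (2)(-1) = 6.
                   | -1  2 |

Its absolute value is |J| = 6 (the area scaling factor).

Substituting x = 2u + 2v, y = -u + 2v into the integrand,

    14x - 14y → 42u,

so the integral becomes

    ∬_R (42u) · |J| du dv = ∫_0^1 ∫_0^2 (252u) dv du.

Inner (v): 504u.
Outer (u): 252.

Therefore ∬_D (14x - 14y) dx dy = 252.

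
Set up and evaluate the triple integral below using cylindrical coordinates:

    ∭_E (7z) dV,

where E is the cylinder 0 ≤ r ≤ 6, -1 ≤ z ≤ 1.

In cylindrical coordinates, x = r cos(θ), y = r sin(θ), z = z, and dV = r dr dθ dz.

The integrand becomes 7z, so

    ∭_E (7z) dV = ∫_{0}^{2π} ∫_{0}^{6} ∫_{-1}^{1} (7z) · r dz dr dθ.

Inner (z): 0.
Middle (r from 0 to 6): 0.
Outer (θ): 0.

Therefore the triple integral equals 0.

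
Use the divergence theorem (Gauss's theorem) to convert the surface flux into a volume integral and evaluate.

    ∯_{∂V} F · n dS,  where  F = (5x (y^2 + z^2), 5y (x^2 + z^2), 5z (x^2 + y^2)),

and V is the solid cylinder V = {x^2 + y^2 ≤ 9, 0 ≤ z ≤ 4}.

By the divergence theorem,

    ∯_{∂V} F · n dS = ∭_V (∇ · F) dV.

Compute the divergence:
    ∇ · F = ∂F_x/∂x + ∂F_y/∂y + ∂F_z/∂z = 5y^2 + 5z^2 + 5x^2 + 5z^2 + 5x^2 + 5y^2 = 10x^2 + 10y^2 + 10z^2.

In cylindrical coordinates, x = r cos(θ), y = r sin(θ), z = z, dV = r dr dθ dz, with 0 ≤ r ≤ 3, 0 ≤ θ ≤ 2π, 0 ≤ z ≤ 4.

The integrand, after substitution and multiplying by the volume element, becomes (10r^2 + 10z^2) · r, so

    ∭_V (∇·F) dV = ∫_0^{2π} ∫_0^{3} ∫_0^{4} (10r^2 + 10z^2) · r dz dr dθ.

Inner (z from 0 to 4): 40r (r^2 + 16/3).
Middle (r from 0 to 3): 1770.
Outer (θ from 0 to 2π): 3540π.

Therefore ∯_{∂V} F · n dS = 3540π.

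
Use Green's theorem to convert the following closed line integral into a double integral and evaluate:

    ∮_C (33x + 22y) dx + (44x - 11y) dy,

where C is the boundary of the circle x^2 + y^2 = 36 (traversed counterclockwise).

Green's theorem converts the closed line integral into a double integral over the enclosed region D:

    ∮_C P dx + Q dy = ∬_D (∂Q/∂x - ∂P/∂y) dA.

Here P = 33x + 22y, Q = 44x - 11y, so

    ∂Q/∂x = 44,    ∂P/∂y = 22,
    ∂Q/∂x - ∂P/∂y = 22.

D is the region x^2 + y^2 ≤ 36. Evaluating the double integral:

In polar coordinates (x = r cos θ, y = r sin θ, dA = r dr dθ) the integrand becomes 22, so

    ∬_D (22) dA = ∫_0^{2π} ∫_0^{6} (22) · r dr dθ.

Inner (r from 0 to 6): 396.
Outer (θ from 0 to 2π): 792π.

Therefore ∮_C P dx + Q dy = 792π.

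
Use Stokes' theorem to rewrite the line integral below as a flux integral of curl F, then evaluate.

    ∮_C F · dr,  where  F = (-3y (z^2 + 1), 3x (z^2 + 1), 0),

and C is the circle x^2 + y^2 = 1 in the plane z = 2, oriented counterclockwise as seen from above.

Let S be the flat disk x^2 + y^2 ≤ 1 in the plane z = 2, with upward unit normal n̂ = ẑ. By Stokes' theorem,

    ∮_C F · dr = ∬_S (∇ × F) · n̂ dS = ∬_D (curl F)_z dA,

where D is the disk x^2 + y^2 ≤ 1.

Compute the curl of F = (-3y (z^2 + 1), 3x (z^2 + 1), 0):
    (∇ × F)_x = ∂F_z/∂y - ∂F_y/∂z = -6x z,
    (∇ × F)_y = ∂F_x/∂z - ∂F_z/∂x = -6y z,
    (∇ × F)_z = ∂F_y/∂x - ∂F_x/∂y = 6z^2 + 6.

On z = 2, (curl F)_z = 30.

Convert to polar (x = r cos θ, y = r sin θ, dA = r dr dθ); the integrand becomes 30, so

    ∬_D (curl F)_z dA = ∫_0^{2π} ∫_0^{1} (30) · r dr dθ.

Inner (r from 0 to 1): 15.
Outer (θ from 0 to 2π): 30π.

Therefore ∮_C F · dr = 30π.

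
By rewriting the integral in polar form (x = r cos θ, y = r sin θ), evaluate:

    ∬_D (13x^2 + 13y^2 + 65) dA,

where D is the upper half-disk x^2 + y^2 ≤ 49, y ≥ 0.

The region D is 0 ≤ r ≤ 7, 0 ≤ θ ≤ π in polar coordinates, where x = r cos(θ), y = r sin(θ), and dA = r dr dθ.

Under the substitution, the integrand becomes 13r^2 + 65, so

    ∬_D (13x^2 + 13y^2 + 65) dA = ∫_{0}^{π} ∫_{0}^{7} (13r^2 + 65) · r dr dθ.

Inner integral (in r): ∫_{0}^{7} (13r^2 + 65) · r dr = 37583/4.

Outer integral (in θ): ∫_{0}^{π} (37583/4) dθ = 37583π/4.

Therefore ∬_D (13x^2 + 13y^2 + 65) dA = 37583π/4.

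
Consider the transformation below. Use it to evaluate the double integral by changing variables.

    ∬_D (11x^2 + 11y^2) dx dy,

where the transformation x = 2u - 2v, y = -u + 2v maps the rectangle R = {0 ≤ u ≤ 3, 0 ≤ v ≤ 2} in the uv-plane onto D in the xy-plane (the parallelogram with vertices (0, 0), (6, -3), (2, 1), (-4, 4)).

Compute the Jacobian determinant of (x, y) with respect to (u, v):

    ∂(x,y)/∂(u,v) = | 2  -2 | = (2)(2) - (-2)(-1) = 2.
                   | -1  2 |

Its absolute value is |J| = 2 (the area scaling factor).

Substituting x = 2u - 2v, y = -u + 2v into the integrand,

    11x^2 + 11y^2 → 55u^2 - 132u v + 88v^2,

so the integral becomes

    ∬_R (55u^2 - 132u v + 88v^2) · |J| du dv = ∫_0^3 ∫_0^2 (110u^2 - 264u v + 176v^2) dv du.

Inner (v): 220u^2 - 528u + 1408/3.
Outer (u): 1012.

Therefore ∬_D (11x^2 + 11y^2) dx dy = 1012.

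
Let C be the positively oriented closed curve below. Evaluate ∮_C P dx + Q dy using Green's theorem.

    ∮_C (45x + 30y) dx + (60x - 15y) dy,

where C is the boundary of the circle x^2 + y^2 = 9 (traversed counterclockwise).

Green's theorem converts the closed line integral into a double integral over the enclosed region D:

    ∮_C P dx + Q dy = ∬_D (∂Q/∂x - ∂P/∂y) dA.

Here P = 45x + 30y, Q = 60x - 15y, so

    ∂Q/∂x = 60,    ∂P/∂y = 30,
    ∂Q/∂x - ∂P/∂y = 30.

D is the region x^2 + y^2 ≤ 9. Evaluating the double integral:

In polar coordinates (x = r cos θ, y = r sin θ, dA = r dr dθ) the integrand becomes 30, so

    ∬_D (30) dA = ∫_0^{2π} ∫_0^{3} (30) · r dr dθ.

Inner (r from 0 to 3): 135.
Outer (θ from 0 to 2π): 270π.

Therefore ∮_C P dx + Q dy = 270π.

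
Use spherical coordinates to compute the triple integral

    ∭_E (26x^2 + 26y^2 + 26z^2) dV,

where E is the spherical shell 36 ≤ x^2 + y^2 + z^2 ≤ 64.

In spherical coordinates, x = ρ sin(φ) cos(θ), y = ρ sin(φ) sin(θ), z = ρ cos(φ), and dV = ρ^2 sin(φ) dρ dφ dθ.

The integrand becomes 26ρ^2, so

    ∭_E (26x^2 + 26y^2 + 26z^2) dV = ∫_{0}^{2π} ∫_{0}^{π} ∫_{6}^{8} (26ρ^2) · ρ^2 sin(φ) dρ dφ dθ.

Inner (ρ): 649792sin(φ)/5.
Middle (φ): 1299584/5.
Outer (θ): 2599168π/5.

Therefore the triple integral equals 2599168π/5.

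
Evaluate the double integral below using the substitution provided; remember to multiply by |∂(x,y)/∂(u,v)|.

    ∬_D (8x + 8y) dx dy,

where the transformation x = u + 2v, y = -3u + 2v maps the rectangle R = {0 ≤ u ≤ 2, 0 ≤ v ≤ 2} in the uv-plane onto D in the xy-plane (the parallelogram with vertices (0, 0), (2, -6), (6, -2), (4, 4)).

Compute the Jacobian determinant of (x, y) with respect to (u, v):

    ∂(x,y)/∂(u,v) = | 1  2 | = (1)(2) - (2)(-3) = 8.
                   | -3  2 |

Its absolute value is |J| = 8 (the area scaling factor).

Substituting x = u + 2v, y = -3u + 2v into the integrand,

    8x + 8y → -16u + 32v,

so the integral becomes

    ∬_R (-16u + 32v) · |J| du dv = ∫_0^2 ∫_0^2 (-128u + 256v) dv du.

Inner (v): 512 - 256u.
Outer (u): 512.

Therefore ∬_D (8x + 8y) dx dy = 512.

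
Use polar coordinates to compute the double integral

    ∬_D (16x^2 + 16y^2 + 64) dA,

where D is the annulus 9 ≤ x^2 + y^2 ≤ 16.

The region D is 3 ≤ r ≤ 4, 0 ≤ θ ≤ 2π in polar coordinates, where x = r cos(θ), y = r sin(θ), and dA = r dr dθ.

Under the substitution, the integrand becomes 16r^2 + 64, so

    ∬_D (16x^2 + 16y^2 + 64) dA = ∫_{0}^{2π} ∫_{3}^{4} (16r^2 + 64) · r dr dθ.

Inner integral (in r): ∫_{3}^{4} (16r^2 + 64) · r dr = 924.

Outer integral (in θ): ∫_{0}^{2π} (924) dθ = 1848π.

Therefore ∬_D (16x^2 + 16y^2 + 64) dA = 1848π.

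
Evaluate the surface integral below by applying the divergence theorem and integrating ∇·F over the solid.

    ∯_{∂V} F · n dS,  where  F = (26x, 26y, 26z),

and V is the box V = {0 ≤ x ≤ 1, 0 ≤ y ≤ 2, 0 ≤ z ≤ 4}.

By the divergence theorem,

    ∯_{∂V} F · n dS = ∭_V (∇ · F) dV.

Compute the divergence:
    ∇ · F = ∂F_x/∂x + ∂F_y/∂y + ∂F_z/∂z = 26 + 26 + 26 = 78.

V is a rectangular box, so dV = dx dy dz with 0 ≤ x ≤ 1, 0 ≤ y ≤ 2, 0 ≤ z ≤ 4.

Integrate (78) over V as an iterated integral:

    ∭_V (∇·F) dV = ∫_0^{1} ∫_0^{2} ∫_0^{4} (78) dz dy dx.

Inner (z from 0 to 4): 312.
Middle (y from 0 to 2): 624.
Outer (x from 0 to 1): 624.

Therefore ∯_{∂V} F · n dS = 624.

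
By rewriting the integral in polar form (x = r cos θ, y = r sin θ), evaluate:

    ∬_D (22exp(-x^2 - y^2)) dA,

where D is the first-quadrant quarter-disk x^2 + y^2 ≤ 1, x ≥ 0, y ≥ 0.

The region D is 0 ≤ r ≤ 1, 0 ≤ θ ≤ π/2 in polar coordinates, where x = r cos(θ), y = r sin(θ), and dA = r dr dθ.

Under the substitution, the integrand becomes 22exp(-r^2), so

    ∬_D (22exp(-x^2 - y^2)) dA = ∫_{0}^{π/2} ∫_{0}^{1} (22exp(-r^2)) · r dr dθ.

Inner integral (in r): ∫_{0}^{1} (22exp(-r^2)) · r dr = 11 - 11exp(-1).

Outer integral (in θ): ∫_{0}^{π/2} (11 - 11exp(-1)) dθ = -11π (1 - e)exp(-1)/2.

Therefore ∬_D (22exp(-x^2 - y^2)) dA = -11π (1 - e)exp(-1)/2.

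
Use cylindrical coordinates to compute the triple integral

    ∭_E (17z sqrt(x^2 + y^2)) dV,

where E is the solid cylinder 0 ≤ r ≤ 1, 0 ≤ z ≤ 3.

In cylindrical coordinates, x = r cos(θ), y = r sin(θ), z = z, and dV = r dr dθ dz.

The integrand becomes 17r z, so

    ∭_E (17z sqrt(x^2 + y^2)) dV = ∫_{0}^{2π} ∫_{0}^{1} ∫_{0}^{3} (17r z) · r dz dr dθ.

Inner (z): 153r^2/2.
Middle (r from 0 to 1): 51/2.
Outer (θ): 51π.

Therefore the triple integral equals 51π.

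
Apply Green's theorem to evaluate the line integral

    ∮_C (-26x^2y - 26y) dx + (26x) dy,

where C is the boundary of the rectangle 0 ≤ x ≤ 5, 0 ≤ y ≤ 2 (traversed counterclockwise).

Green's theorem converts the closed line integral into a double integral over the enclosed region D:

    ∮_C P dx + Q dy = ∬_D (∂Q/∂x - ∂P/∂y) dA.

Here P = -26x^2y - 26y, Q = 26x, so

    ∂Q/∂x = 26,    ∂P/∂y = -26x^2 - 26,
    ∂Q/∂x - ∂P/∂y = 26x^2 + 52.

D is the region 0 ≤ x ≤ 5, 0 ≤ y ≤ 2. Evaluating the double integral:

    ∬_D (26x^2 + 52) dA = ∫_0^{5} ∫_0^{2} (26x^2 + 52) dy dx.

Inner (y from 0 to 2): 52x^2 + 104.
Outer (x from 0 to 5): 8060/3.

Therefore ∮_C P dx + Q dy = 8060/3.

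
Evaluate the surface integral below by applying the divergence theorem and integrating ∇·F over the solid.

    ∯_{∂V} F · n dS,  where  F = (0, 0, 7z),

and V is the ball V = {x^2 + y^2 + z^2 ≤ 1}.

By the divergence theorem,

    ∯_{∂V} F · n dS = ∭_V (∇ · F) dV.

Compute the divergence:
    ∇ · F = ∂F_x/∂x + ∂F_y/∂y + ∂F_z/∂z = 0 + 0 + 7 = 7.

In spherical coordinates, x = ρ sin(φ) cos(θ), y = ρ sin(φ) sin(θ), z = ρ cos(φ), dV = ρ^2 sin(φ) dρ dφ dθ, with 0 ≤ ρ ≤ 1, 0 ≤ φ ≤ π, 0 ≤ θ ≤ 2π.

The integrand, after substitution and multiplying by the volume element, becomes (7) · ρ^2 sin(φ), so

    ∭_V (∇·F) dV = ∫_0^{2π} ∫_0^{π} ∫_0^{1} (7) · ρ^2 sin(φ) dρ dφ dθ.

Inner (ρ from 0 to 1): 7sin(φ)/3.
Middle (φ from 0 to π): 14/3.
Outer (θ from 0 to 2π): 28π/3.

Therefore ∯_{∂V} F · n dS = 28π/3.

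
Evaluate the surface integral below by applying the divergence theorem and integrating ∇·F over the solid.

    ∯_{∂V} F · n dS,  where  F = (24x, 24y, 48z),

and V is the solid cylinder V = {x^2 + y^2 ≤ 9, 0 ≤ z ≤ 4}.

By the divergence theorem,

    ∯_{∂V} F · n dS = ∭_V (∇ · F) dV.

Compute the divergence:
    ∇ · F = ∂F_x/∂x + ∂F_y/∂y + ∂F_z/∂z = 24 + 24 + 48 = 96.

In cylindrical coordinates, x = r cos(θ), y = r sin(θ), z = z, dV = r dr dθ dz, with 0 ≤ r ≤ 3, 0 ≤ θ ≤ 2π, 0 ≤ z ≤ 4.

The integrand, after substitution and multiplying by the volume element, becomes (96) · r, so

    ∭_V (∇·F) dV = ∫_0^{2π} ∫_0^{3} ∫_0^{4} (96) · r dz dr dθ.

Inner (z from 0 to 4): 384r.
Middle (r from 0 to 3): 1728.
Outer (θ from 0 to 2π): 3456π.

Therefore ∯_{∂V} F · n dS = 3456π.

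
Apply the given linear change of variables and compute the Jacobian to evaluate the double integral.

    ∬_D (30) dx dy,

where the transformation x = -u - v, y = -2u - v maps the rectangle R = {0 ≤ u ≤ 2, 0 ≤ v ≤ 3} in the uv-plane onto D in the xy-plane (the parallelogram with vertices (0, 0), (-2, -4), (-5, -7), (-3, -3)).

Compute the Jacobian determinant of (x, y) with respect to (u, v):

    ∂(x,y)/∂(u,v) = | -1  -1 | = (-1)(-1) - (-1)(-2) = -1.
                   | -2  -1 |

Its absolute value is |J| = 1 (the area scaling factor).

Substituting x = -u - v, y = -2u - v into the integrand,

    30 → 30,

so the integral becomes

    ∬_R (30) · |J| du dv = ∫_0^2 ∫_0^3 (30) dv du.

Inner (v): 90.
Outer (u): 180.

Therefore ∬_D (30) dx dy = 180.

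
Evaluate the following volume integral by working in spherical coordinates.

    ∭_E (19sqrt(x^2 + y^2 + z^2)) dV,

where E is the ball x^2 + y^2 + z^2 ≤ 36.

In spherical coordinates, x = ρ sin(φ) cos(θ), y = ρ sin(φ) sin(θ), z = ρ cos(φ), and dV = ρ^2 sin(φ) dρ dφ dθ.

The integrand becomes 19ρ, so

    ∭_E (19sqrt(x^2 + y^2 + z^2)) dV = ∫_{0}^{2π} ∫_{0}^{π} ∫_{0}^{6} (19ρ) · ρ^2 sin(φ) dρ dφ dθ.

Inner (ρ): 6156sin(φ).
Middle (φ): 12312.
Outer (θ): 24624π.

Therefore the triple integral equals 24624π.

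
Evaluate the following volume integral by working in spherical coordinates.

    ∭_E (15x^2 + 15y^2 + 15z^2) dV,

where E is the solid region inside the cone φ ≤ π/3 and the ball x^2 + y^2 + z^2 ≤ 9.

In spherical coordinates, x = ρ sin(φ) cos(θ), y = ρ sin(φ) sin(θ), z = ρ cos(φ), and dV = ρ^2 sin(φ) dρ dφ dθ.

The integrand becomes 15ρ^2, so

    ∭_E (15x^2 + 15y^2 + 15z^2) dV = ∫_{0}^{2π} ∫_{0}^{π/3} ∫_{0}^{3} (15ρ^2) · ρ^2 sin(φ) dρ dφ dθ.

Inner (ρ): 729sin(φ).
Middle (φ): 729/2.
Outer (θ): 729π.

Therefore the triple integral equals 729π.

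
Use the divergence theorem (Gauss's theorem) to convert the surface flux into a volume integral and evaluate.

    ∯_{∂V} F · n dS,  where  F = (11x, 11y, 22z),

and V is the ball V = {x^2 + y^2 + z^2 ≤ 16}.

By the divergence theorem,

    ∯_{∂V} F · n dS = ∭_V (∇ · F) dV.

Compute the divergence:
    ∇ · F = ∂F_x/∂x + ∂F_y/∂y + ∂F_z/∂z = 11 + 11 + 22 = 44.

In spherical coordinates, x = ρ sin(φ) cos(θ), y = ρ sin(φ) sin(θ), z = ρ cos(φ), dV = ρ^2 sin(φ) dρ dφ dθ, with 0 ≤ ρ ≤ 4, 0 ≤ φ ≤ π, 0 ≤ θ ≤ 2π.

The integrand, after substitution and multiplying by the volume element, becomes (44) · ρ^2 sin(φ), so

    ∭_V (∇·F) dV = ∫_0^{2π} ∫_0^{π} ∫_0^{4} (44) · ρ^2 sin(φ) dρ dφ dθ.

Inner (ρ from 0 to 4): 2816sin(φ)/3.
Middle (φ from 0 to π): 5632/3.
Outer (θ from 0 to 2π): 11264π/3.

Therefore ∯_{∂V} F · n dS = 11264π/3.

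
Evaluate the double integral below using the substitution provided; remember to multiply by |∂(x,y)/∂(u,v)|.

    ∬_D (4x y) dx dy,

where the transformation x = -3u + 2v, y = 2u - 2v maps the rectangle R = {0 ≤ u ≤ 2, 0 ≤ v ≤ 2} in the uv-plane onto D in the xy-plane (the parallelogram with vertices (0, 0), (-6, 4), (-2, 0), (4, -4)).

Compute the Jacobian determinant of (x, y) with respect to (u, v):

    ∂(x,y)/∂(u,v) = | -3  2 | = (-3)(-2) - (2)(2) = 2.
                   | 2  -2 |

Its absolute value is |J| = 2 (the area scaling factor).

Substituting x = -3u + 2v, y = 2u - 2v into the integrand,

    4x y → -24u^2 + 40u v - 16v^2,

so the integral becomes

    ∬_R (-24u^2 + 40u v - 16v^2) · |J| du dv = ∫_0^2 ∫_0^2 (-48u^2 + 80u v - 32v^2) dv du.

Inner (v): -96u^2 + 160u - 256/3.
Outer (u): -320/3.

Therefore ∬_D (4x y) dx dy = -320/3.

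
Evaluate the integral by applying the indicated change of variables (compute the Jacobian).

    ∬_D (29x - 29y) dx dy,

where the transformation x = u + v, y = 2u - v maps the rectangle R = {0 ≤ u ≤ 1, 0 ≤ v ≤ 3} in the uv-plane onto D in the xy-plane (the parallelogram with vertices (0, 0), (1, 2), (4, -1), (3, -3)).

Compute the Jacobian determinant of (x, y) with respect to (u, v):

    ∂(x,y)/∂(u,v) = | 1  1 | = (1)(-1) - (1)(2) = -3.
                   | 2  -1 |

Its absolute value is |J| = 3 (the area scaling factor).

Substituting x = u + v, y = 2u - v into the integrand,

    29x - 29y → -29u + 58v,

so the integral becomes

    ∬_R (-29u + 58v) · |J| du dv = ∫_0^1 ∫_0^3 (-87u + 174v) dv du.

Inner (v): 783 - 261u.
Outer (u): 1305/2.

Therefore ∬_D (29x - 29y) dx dy = 1305/2.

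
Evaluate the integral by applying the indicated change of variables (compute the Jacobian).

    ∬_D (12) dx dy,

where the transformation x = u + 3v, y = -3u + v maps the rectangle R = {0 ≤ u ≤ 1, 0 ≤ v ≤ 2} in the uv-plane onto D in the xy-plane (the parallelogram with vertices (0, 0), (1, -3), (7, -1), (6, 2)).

Compute the Jacobian determinant of (x, y) with respect to (u, v):

    ∂(x,y)/∂(u,v) = | 1  3 | = (1)(1) - (3)(-3) = 10.
                   | -3  1 |

Its absolute value is |J| = 10 (the area scaling factor).

Substituting x = u + 3v, y = -3u + v into the integrand,

    12 → 12,

so the integral becomes

    ∬_R (12) · |J| du dv = ∫_0^1 ∫_0^2 (120) dv du.

Inner (v): 240.
Outer (u): 240.

Therefore ∬_D (12) dx dy = 240.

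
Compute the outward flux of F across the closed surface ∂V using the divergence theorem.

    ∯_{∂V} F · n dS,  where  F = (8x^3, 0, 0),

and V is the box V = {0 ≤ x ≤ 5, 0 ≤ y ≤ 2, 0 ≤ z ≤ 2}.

By the divergence theorem,

    ∯_{∂V} F · n dS = ∭_V (∇ · F) dV.

Compute the divergence:
    ∇ · F = ∂F_x/∂x + ∂F_y/∂y + ∂F_z/∂z = 24x^2 + 0 + 0 = 24x^2.

V is a rectangular box, so dV = dx dy dz with 0 ≤ x ≤ 5, 0 ≤ y ≤ 2, 0 ≤ z ≤ 2.

Integrate (24x^2) over V as an iterated integral:

    ∭_V (∇·F) dV = ∫_0^{5} ∫_0^{2} ∫_0^{2} (24x^2) dz dy dx.

Inner (z from 0 to 2): 48x^2.
Middle (y from 0 to 2): 96x^2.
Outer (x from 0 to 5): 4000.

Therefore ∯_{∂V} F · n dS = 4000.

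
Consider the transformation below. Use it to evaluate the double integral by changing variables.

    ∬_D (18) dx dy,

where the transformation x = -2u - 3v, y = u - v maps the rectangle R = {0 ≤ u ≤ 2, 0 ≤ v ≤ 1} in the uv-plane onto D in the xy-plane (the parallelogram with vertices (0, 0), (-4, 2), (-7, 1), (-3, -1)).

Compute the Jacobian determinant of (x, y) with respect to (u, v):

    ∂(x,y)/∂(u,v) = | -2  -3 | = (-2)(-1) - (-3)(1) = 5.
                   | 1  -1 |

Its absolute value is |J| = 5 (the area scaling factor).

Substituting x = -2u - 3v, y = u - v into the integrand,

    18 → 18,

so the integral becomes

    ∬_R (18) · |J| du dv = ∫_0^2 ∫_0^1 (90) dv du.

Inner (v): 90.
Outer (u): 180.

Therefore ∬_D (18) dx dy = 180.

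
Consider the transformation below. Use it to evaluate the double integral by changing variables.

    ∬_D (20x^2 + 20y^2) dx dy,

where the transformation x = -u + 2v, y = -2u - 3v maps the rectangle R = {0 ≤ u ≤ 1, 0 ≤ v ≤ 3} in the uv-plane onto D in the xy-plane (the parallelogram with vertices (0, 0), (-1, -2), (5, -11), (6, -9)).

Compute the Jacobian determinant of (x, y) with respect to (u, v):

    ∂(x,y)/∂(u,v) = | -1  2 | = (-1)(-3) - (2)(-2) = 7.
                   | -2  -3 |

Its absolute value is |J| = 7 (the area scaling factor).

Substituting x = -u + 2v, y = -2u - 3v into the integrand,

    20x^2 + 20y^2 → 100u^2 + 160u v + 260v^2,

so the integral becomes

    ∬_R (100u^2 + 160u v + 260v^2) · |J| du dv = ∫_0^1 ∫_0^3 (700u^2 + 1120u v + 1820v^2) dv du.

Inner (v): 2100u^2 + 5040u + 16380.
Outer (u): 19600.

Therefore ∬_D (20x^2 + 20y^2) dx dy = 19600.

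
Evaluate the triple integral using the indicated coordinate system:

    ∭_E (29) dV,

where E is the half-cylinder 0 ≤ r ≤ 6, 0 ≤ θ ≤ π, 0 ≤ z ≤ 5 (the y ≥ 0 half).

In cylindrical coordinates, x = r cos(θ), y = r sin(θ), z = z, and dV = r dr dθ dz.

The integrand becomes 29, so

    ∭_E (29) dV = ∫_{0}^{π} ∫_{0}^{6} ∫_{0}^{5} (29) · r dz dr dθ.

Inner (z): 145r.
Middle (r from 0 to 6): 2610.
Outer (θ): 2610π.

Therefore the triple integral equals 2610π.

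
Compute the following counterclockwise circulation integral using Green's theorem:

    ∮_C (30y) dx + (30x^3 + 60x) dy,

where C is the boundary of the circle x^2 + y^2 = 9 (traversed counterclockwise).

Green's theorem converts the closed line integral into a double integral over the enclosed region D:

    ∮_C P dx + Q dy = ∬_D (∂Q/∂x - ∂P/∂y) dA.

Here P = 30y, Q = 30x^3 + 60x, so

    ∂Q/∂x = 90x^2 + 60,    ∂P/∂y = 30,
    ∂Q/∂x - ∂P/∂y = 90x^2 + 30.

D is the region x^2 + y^2 ≤ 9. Evaluating the double integral:

In polar coordinates (x = r cos θ, y = r sin θ, dA = r dr dθ) the integrand becomes 90r^2cos(θ)^2 + 30, so

    ∬_D (90x^2 + 30) dA = ∫_0^{2π} ∫_0^{3} (90r^2cos(θ)^2 + 30) · r dr dθ.

Inner (r from 0 to 3): 3645cos(θ)^2/2 + 135.
Outer (θ from 0 to 2π): 4185π/2.

Therefore ∮_C P dx + Q dy = 4185π/2.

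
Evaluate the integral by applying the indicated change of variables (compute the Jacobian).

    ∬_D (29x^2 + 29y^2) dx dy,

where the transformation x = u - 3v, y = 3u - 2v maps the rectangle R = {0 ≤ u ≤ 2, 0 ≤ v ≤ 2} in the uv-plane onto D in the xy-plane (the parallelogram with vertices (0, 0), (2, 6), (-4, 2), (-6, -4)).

Compute the Jacobian determinant of (x, y) with respect to (u, v):

    ∂(x,y)/∂(u,v) = | 1  -3 | = (1)(-2) - (-3)(3) = 7.
                   | 3  -2 |

Its absolute value is |J| = 7 (the area scaling factor).

Substituting x = u - 3v, y = 3u - 2v into the integrand,

    29x^2 + 29y^2 → 290u^2 - 522u v + 377v^2,

so the integral becomes

    ∬_R (290u^2 - 522u v + 377v^2) · |J| du dv = ∫_0^2 ∫_0^2 (2030u^2 - 3654u v + 2639v^2) dv du.

Inner (v): 4060u^2 - 7308u + 21112/3.
Outer (u): 30856/3.

Therefore ∬_D (29x^2 + 29y^2) dx dy = 30856/3.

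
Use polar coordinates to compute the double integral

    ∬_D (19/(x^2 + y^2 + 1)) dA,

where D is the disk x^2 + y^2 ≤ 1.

The region D is 0 ≤ r ≤ 1, 0 ≤ θ ≤ 2π in polar coordinates, where x = r cos(θ), y = r sin(θ), and dA = r dr dθ.

Under the substitution, the integrand becomes 19/(r^2 + 1), so

    ∬_D (19/(x^2 + y^2 + 1)) dA = ∫_{0}^{2π} ∫_{0}^{1} (19/(r^2 + 1)) · r dr dθ.

Inner integral (in r): ∫_{0}^{1} (19/(r^2 + 1)) · r dr = 19log(2)/2.

Outer integral (in θ): ∫_{0}^{2π} (19log(2)/2) dθ = 19π log(2).

Therefore ∬_D (19/(x^2 + y^2 + 1)) dA = 19π log(2).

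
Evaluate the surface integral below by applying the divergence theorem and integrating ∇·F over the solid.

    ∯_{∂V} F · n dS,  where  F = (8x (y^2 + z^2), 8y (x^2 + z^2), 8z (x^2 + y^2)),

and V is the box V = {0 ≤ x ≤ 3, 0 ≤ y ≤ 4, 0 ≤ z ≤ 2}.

By the divergence theorem,

    ∯_{∂V} F · n dS = ∭_V (∇ · F) dV.

Compute the divergence:
    ∇ · F = ∂F_x/∂x + ∂F_y/∂y + ∂F_z/∂z = 8y^2 + 8z^2 + 8x^2 + 8z^2 + 8x^2 + 8y^2 = 16x^2 + 16y^2 + 16z^2.

V is a rectangular box, so dV = dx dy dz with 0 ≤ x ≤ 3, 0 ≤ y ≤ 4, 0 ≤ z ≤ 2.

Integrate (16x^2 + 16y^2 + 16z^2) over V as an iterated integral:

    ∭_V (∇·F) dV = ∫_0^{3} ∫_0^{4} ∫_0^{2} (16x^2 + 16y^2 + 16z^2) dz dy dx.

Inner (z from 0 to 2): 32x^2 + 32y^2 + 128/3.
Middle (y from 0 to 4): 128x^2 + 2560/3.
Outer (x from 0 to 3): 3712.

Therefore ∯_{∂V} F · n dS = 3712.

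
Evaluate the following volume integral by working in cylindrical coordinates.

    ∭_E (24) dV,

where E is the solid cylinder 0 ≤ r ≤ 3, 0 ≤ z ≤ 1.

In cylindrical coordinates, x = r cos(θ), y = r sin(θ), z = z, and dV = r dr dθ dz.

The integrand becomes 24, so

    ∭_E (24) dV = ∫_{0}^{2π} ∫_{0}^{3} ∫_{0}^{1} (24) · r dz dr dθ.

Inner (z): 24r.
Middle (r from 0 to 3): 108.
Outer (θ): 216π.

Therefore the triple integral equals 216π.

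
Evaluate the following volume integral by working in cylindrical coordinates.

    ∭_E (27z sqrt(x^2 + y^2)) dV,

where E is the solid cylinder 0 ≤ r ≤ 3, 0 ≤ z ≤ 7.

In cylindrical coordinates, x = r cos(θ), y = r sin(θ), z = z, and dV = r dr dθ dz.

The integrand becomes 27r z, so

    ∭_E (27z sqrt(x^2 + y^2)) dV = ∫_{0}^{2π} ∫_{0}^{3} ∫_{0}^{7} (27r z) · r dz dr dθ.

Inner (z): 1323r^2/2.
Middle (r from 0 to 3): 11907/2.
Outer (θ): 11907π.

Therefore the triple integral equals 11907π.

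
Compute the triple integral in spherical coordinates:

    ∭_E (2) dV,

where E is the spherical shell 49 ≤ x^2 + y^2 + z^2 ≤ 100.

In spherical coordinates, x = ρ sin(φ) cos(θ), y = ρ sin(φ) sin(θ), z = ρ cos(φ), and dV = ρ^2 sin(φ) dρ dφ dθ.

The integrand becomes 2, so

    ∭_E (2) dV = ∫_{0}^{2π} ∫_{0}^{π} ∫_{7}^{10} (2) · ρ^2 sin(φ) dρ dφ dθ.

Inner (ρ): 438sin(φ).
Middle (φ): 876.
Outer (θ): 1752π.

Therefore the triple integral equals 1752π.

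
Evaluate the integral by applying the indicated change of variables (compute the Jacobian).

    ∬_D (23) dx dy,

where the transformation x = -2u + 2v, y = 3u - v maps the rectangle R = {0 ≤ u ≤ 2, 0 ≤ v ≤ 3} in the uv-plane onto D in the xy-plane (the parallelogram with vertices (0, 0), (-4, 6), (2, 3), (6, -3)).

Compute the Jacobian determinant of (x, y) with respect to (u, v):

    ∂(x,y)/∂(u,v) = | -2  2 | = (-2)(-1) - (2)(3) = -4.
                   | 3  -1 |

Its absolute value is |J| = 4 (the area scaling factor).

Substituting x = -2u + 2v, y = 3u - v into the integrand,

    23 → 23,

so the integral becomes

    ∬_R (23) · |J| du dv = ∫_0^2 ∫_0^3 (92) dv du.

Inner (v): 276.
Outer (u): 552.

Therefore ∬_D (23) dx dy = 552.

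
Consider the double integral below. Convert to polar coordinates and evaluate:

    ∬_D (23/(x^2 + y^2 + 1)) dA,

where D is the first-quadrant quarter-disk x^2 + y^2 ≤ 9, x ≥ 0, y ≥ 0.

The region D is 0 ≤ r ≤ 3, 0 ≤ θ ≤ π/2 in polar coordinates, where x = r cos(θ), y = r sin(θ), and dA = r dr dθ.

Under the substitution, the integrand becomes 23/(r^2 + 1), so

    ∬_D (23/(x^2 + y^2 + 1)) dA = ∫_{0}^{π/2} ∫_{0}^{3} (23/(r^2 + 1)) · r dr dθ.

Inner integral (in r): ∫_{0}^{3} (23/(r^2 + 1)) · r dr = 23log(10)/2.

Outer integral (in θ): ∫_{0}^{π/2} (23log(10)/2) dθ = 23π log(10)/4.

Therefore ∬_D (23/(x^2 + y^2 + 1)) dA = 23π log(10)/4.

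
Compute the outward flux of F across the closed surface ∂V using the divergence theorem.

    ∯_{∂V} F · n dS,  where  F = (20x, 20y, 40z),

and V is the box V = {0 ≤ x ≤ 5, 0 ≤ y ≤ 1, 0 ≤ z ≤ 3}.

By the divergence theorem,

    ∯_{∂V} F · n dS = ∭_V (∇ · F) dV.

Compute the divergence:
    ∇ · F = ∂F_x/∂x + ∂F_y/∂y + ∂F_z/∂z = 20 + 20 + 40 = 80.

V is a rectangular box, so dV = dx dy dz with 0 ≤ x ≤ 5, 0 ≤ y ≤ 1, 0 ≤ z ≤ 3.

Integrate (80) over V as an iterated integral:

    ∭_V (∇·F) dV = ∫_0^{5} ∫_0^{1} ∫_0^{3} (80) dz dy dx.

Inner (z from 0 to 3): 240.
Middle (y from 0 to 1): 240.
Outer (x from 0 to 5): 1200.

Therefore ∯_{∂V} F · n dS = 1200.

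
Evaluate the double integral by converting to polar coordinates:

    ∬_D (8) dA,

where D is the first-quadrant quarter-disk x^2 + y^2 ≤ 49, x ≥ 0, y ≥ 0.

The region D is 0 ≤ r ≤ 7, 0 ≤ θ ≤ π/2 in polar coordinates, where x = r cos(θ), y = r sin(θ), and dA = r dr dθ.

Under the substitution, the integrand becomes 8, so

    ∬_D (8) dA = ∫_{0}^{π/2} ∫_{0}^{7} (8) · r dr dθ.

Inner integral (in r): ∫_{0}^{7} (8) · r dr = 196.

Outer integral (in θ): ∫_{0}^{π/2} (196) dθ = 98π.

Therefore ∬_D (8) dA = 98π.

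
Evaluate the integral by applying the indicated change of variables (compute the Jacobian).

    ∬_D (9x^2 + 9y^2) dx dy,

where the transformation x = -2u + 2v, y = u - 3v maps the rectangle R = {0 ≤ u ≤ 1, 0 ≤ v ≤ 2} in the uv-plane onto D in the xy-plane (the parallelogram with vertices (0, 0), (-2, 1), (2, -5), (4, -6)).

Compute the Jacobian determinant of (x, y) with respect to (u, v):

    ∂(x,y)/∂(u,v) = | -2  2 | = (-2)(-3) - (2)(1) = 4.
                   | 1  -3 |

Its absolute value is |J| = 4 (the area scaling factor).

Substituting x = -2u + 2v, y = u - 3v into the integrand,

    9x^2 + 9y^2 → 45u^2 - 126u v + 117v^2,

so the integral becomes

    ∬_R (45u^2 - 126u v + 117v^2) · |J| du dv = ∫_0^1 ∫_0^2 (180u^2 - 504u v + 468v^2) dv du.

Inner (v): 360u^2 - 1008u + 1248.
Outer (u): 864.

Therefore ∬_D (9x^2 + 9y^2) dx dy = 864.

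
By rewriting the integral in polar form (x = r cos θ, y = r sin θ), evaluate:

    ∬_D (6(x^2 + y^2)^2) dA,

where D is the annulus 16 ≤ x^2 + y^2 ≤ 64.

The region D is 4 ≤ r ≤ 8, 0 ≤ θ ≤ 2π in polar coordinates, where x = r cos(θ), y = r sin(θ), and dA = r dr dθ.

Under the substitution, the integrand becomes 6r^4, so

    ∬_D (6(x^2 + y^2)^2) dA = ∫_{0}^{2π} ∫_{4}^{8} (6r^4) · r dr dθ.

Inner integral (in r): ∫_{4}^{8} (6r^4) · r dr = 258048.

Outer integral (in θ): ∫_{0}^{2π} (258048) dθ = 516096π.

Therefore ∬_D (6(x^2 + y^2)^2) dA = 516096π.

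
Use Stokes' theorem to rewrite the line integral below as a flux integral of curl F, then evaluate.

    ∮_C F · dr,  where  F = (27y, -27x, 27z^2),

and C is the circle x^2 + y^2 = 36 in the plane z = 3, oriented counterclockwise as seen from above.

Let S be the flat disk x^2 + y^2 ≤ 36 in the plane z = 3, with upward unit normal n̂ = ẑ. By Stokes' theorem,

    ∮_C F · dr = ∬_S (∇ × F) · n̂ dS = ∬_D (curl F)_z dA,

where D is the disk x^2 + y^2 ≤ 36.

Compute the curl of F = (27y, -27x, 27z^2):
    (∇ × F)_x = ∂F_z/∂y - ∂F_y/∂z = 0,
    (∇ × F)_y = ∂F_x/∂z - ∂F_z/∂x = 0,
    (∇ × F)_z = ∂F_y/∂x - ∂F_x/∂y = -54.

On z = 3, (curl F)_z = -54.

Convert to polar (x = r cos θ, y = r sin θ, dA = r dr dθ); the integrand becomes -54, so

    ∬_D (curl F)_z dA = ∫_0^{2π} ∫_0^{6} (-54) · r dr dθ.

Inner (r from 0 to 6): -972.
Outer (θ from 0 to 2π): -1944π.

Therefore ∮_C F · dr = -1944π.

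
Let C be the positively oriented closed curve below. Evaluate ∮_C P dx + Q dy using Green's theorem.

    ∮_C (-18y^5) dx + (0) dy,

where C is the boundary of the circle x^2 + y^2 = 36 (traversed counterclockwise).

Green's theorem converts the closed line integral into a double integral over the enclosed region D:

    ∮_C P dx + Q dy = ∬_D (∂Q/∂x - ∂P/∂y) dA.

Here P = -18y^5, Q = 0, so

    ∂Q/∂x = 0,    ∂P/∂y = -90y^4,
    ∂Q/∂x - ∂P/∂y = 90y^4.

D is the region x^2 + y^2 ≤ 36. Evaluating the double integral:

In polar coordinates (x = r cos θ, y = r sin θ, dA = r dr dθ) the integrand becomes 90r^4sin(θ)^4, so

    ∬_D (90y^4) dA = ∫_0^{2π} ∫_0^{6} (90r^4sin(θ)^4) · r dr dθ.

Inner (r from 0 to 6): 699840sin(θ)^4.
Outer (θ from 0 to 2π): 524880π.

Therefore ∮_C P dx + Q dy = 524880π.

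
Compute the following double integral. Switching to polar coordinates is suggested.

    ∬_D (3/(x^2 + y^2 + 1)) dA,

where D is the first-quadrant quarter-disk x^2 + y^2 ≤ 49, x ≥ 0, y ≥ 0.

The region D is 0 ≤ r ≤ 7, 0 ≤ θ ≤ π/2 in polar coordinates, where x = r cos(θ), y = r sin(θ), and dA = r dr dθ.

Under the substitution, the integrand becomes 3/(r^2 + 1), so

    ∬_D (3/(x^2 + y^2 + 1)) dA = ∫_{0}^{π/2} ∫_{0}^{7} (3/(r^2 + 1)) · r dr dθ.

Inner integral (in r): ∫_{0}^{7} (3/(r^2 + 1)) · r dr = 3log(50)/2.

Outer integral (in θ): ∫_{0}^{π/2} (3log(50)/2) dθ = 3π log(50)/4.

Therefore ∬_D (3/(x^2 + y^2 + 1)) dA = 3π log(50)/4.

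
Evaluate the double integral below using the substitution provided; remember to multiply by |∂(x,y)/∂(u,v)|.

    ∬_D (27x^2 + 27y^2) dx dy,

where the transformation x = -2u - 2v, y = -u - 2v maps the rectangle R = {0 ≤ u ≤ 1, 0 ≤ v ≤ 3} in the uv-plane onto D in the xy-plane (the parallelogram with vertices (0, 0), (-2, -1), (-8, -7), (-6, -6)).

Compute the Jacobian determinant of (x, y) with respect to (u, v):

    ∂(x,y)/∂(u,v) = | -2  -2 | = (-2)(-2) - (-2)(-1) = 2.
                   | -1  -2 |

Its absolute value is |J| = 2 (the area scaling factor).

Substituting x = -2u - 2v, y = -u - 2v into the integrand,

    27x^2 + 27y^2 → 135u^2 + 324u v + 216v^2,

so the integral becomes

    ∬_R (135u^2 + 324u v + 216v^2) · |J| du dv = ∫_0^1 ∫_0^3 (270u^2 + 648u v + 432v^2) dv du.

Inner (v): 810u^2 + 2916u + 3888.
Outer (u): 5616.

Therefore ∬_D (27x^2 + 27y^2) dx dy = 5616.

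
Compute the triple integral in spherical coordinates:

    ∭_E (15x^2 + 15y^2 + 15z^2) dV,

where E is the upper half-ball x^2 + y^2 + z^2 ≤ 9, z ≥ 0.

In spherical coordinates, x = ρ sin(φ) cos(θ), y = ρ sin(φ) sin(θ), z = ρ cos(φ), and dV = ρ^2 sin(φ) dρ dφ dθ.

The integrand becomes 15ρ^2, so

    ∭_E (15x^2 + 15y^2 + 15z^2) dV = ∫_{0}^{2π} ∫_{0}^{π/2} ∫_{0}^{3} (15ρ^2) · ρ^2 sin(φ) dρ dφ dθ.

Inner (ρ): 729sin(φ).
Middle (φ): 729.
Outer (θ): 1458π.

Therefore the triple integral equals 1458π.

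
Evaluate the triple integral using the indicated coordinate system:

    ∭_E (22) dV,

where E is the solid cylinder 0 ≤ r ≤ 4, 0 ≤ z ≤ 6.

In cylindrical coordinates, x = r cos(θ), y = r sin(θ), z = z, and dV = r dr dθ dz.

The integrand becomes 22, so

    ∭_E (22) dV = ∫_{0}^{2π} ∫_{0}^{4} ∫_{0}^{6} (22) · r dz dr dθ.

Inner (z): 132r.
Middle (r from 0 to 4): 1056.
Outer (θ): 2112π.

Therefore the triple integral equals 2112π.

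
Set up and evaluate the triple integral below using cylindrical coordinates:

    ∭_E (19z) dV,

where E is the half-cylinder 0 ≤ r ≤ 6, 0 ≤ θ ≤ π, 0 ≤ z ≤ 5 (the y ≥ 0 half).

In cylindrical coordinates, x = r cos(θ), y = r sin(θ), z = z, and dV = r dr dθ dz.

The integrand becomes 19z, so

    ∭_E (19z) dV = ∫_{0}^{π} ∫_{0}^{6} ∫_{0}^{5} (19z) · r dz dr dθ.

Inner (z): 475r/2.
Middle (r from 0 to 6): 4275.
Outer (θ): 4275π.

Therefore the triple integral equals 4275π.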